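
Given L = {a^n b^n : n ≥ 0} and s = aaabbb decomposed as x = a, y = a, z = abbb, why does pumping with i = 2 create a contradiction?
xy²z = aaaabbb ∉ L

Pumping with i = 2 replaces y = a by y² = aa:
- Original: s = xyz = aaabbb; aaabbb = a^3 b^3 has equal counts (3 = 3), so it is in L
- Pumped: xy²z = a · aa · abbb = aaaabbb
- aaaabbb has 4 a's and 3 b's; 4 ≠ 3, so it is not in L

The pumping lemma would require xy²z ∈ L, so this decomposition yields a contradiction.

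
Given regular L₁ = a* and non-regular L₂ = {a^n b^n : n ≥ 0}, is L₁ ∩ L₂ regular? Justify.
Yes — L₁ ∩ L₂ is regular.

A string of a* contains no b's, and the only string of {a^n b^n} with no b's is ε (n = 0). So L₁ ∩ L₂ = {ε}, a finite language, which is regular.

Note that the bare facts "L₁ regular, L₂ non-regular" do not settle the question by themselves: the closure of regular languages under ∪, ∩, complement and difference applies only when BOTH operands are regular. With a non-regular operand the result can come out regular or non-regular depending on the specific languages, so one has to work out L₁ ∩ L₂ for this particular pair, as above.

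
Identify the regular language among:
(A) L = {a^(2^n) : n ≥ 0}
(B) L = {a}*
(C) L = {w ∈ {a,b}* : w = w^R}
(B) {a}*

(B) L = {a}* is regular.

This can be recognized by a finite automaton (DFA/NFA).
Regular expressions like {a}* define regular languages.

The other choices are not regular:
- {w ∈ {a,b}* : w = w^R}: After pumping, the string is no longer symmetric
- {a^(2^n) : n ≥ 0}: After pumping, length is no longer a power of 2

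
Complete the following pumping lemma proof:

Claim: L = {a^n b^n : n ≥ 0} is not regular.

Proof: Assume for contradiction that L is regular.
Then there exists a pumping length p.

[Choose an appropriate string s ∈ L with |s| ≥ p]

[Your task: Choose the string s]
s = a^p b^p

This string is in L (has equal a's and b's) and has length 2p ≥ p.
Any decomposition xyz with |xy| ≤ p means y consists only of a's,
so pumping will unbalance the counts.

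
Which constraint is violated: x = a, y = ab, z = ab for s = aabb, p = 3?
Violated: xyz = s

The decomposition x = a, y = ab, z = ab for s = aabb with p = 3
violates the constraint: xyz = s

xyz = 'a' + 'ab' + 'ab' = 'aabab' ≠ 'aabb' = s. The decomposition doesn't reconstruct s.

Pumping lemma constraints:
1. xyz = s (decomposition is valid)
2. |xy| ≤ p
3. |y| > 0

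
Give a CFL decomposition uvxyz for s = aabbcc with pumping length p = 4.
u='a', v='a', x='bb', y='c', z='c'

For s = aabbcc with pumping length p = 4:

One valid decomposition:
- u = 'a'
- v = 'a'
- x = 'bb'
- y = 'c'
- z = 'c'

Verification:
- uvxyz = 'a' + 'a' + 'bb' + 'c' + 'c' = aabbcc ✓
- |vxy| = |'abbc'| = 4 ≤ 4 ✓
- |vy| = |'ac'| = 2 > 0 ✓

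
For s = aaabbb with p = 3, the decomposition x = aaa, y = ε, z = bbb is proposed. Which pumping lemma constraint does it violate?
Violated: |y| > 0

The decomposition x = aaa, y = ε, z = bbb for s = aaabbb with p = 3
violates the constraint: |y| > 0

|y| = 0, but the pumping lemma requires |y| > 0 (y must be non-empty).

Pumping lemma constraints:
1. xyz = s (decomposition is valid)
2. |xy| ≤ p
3. |y| > 0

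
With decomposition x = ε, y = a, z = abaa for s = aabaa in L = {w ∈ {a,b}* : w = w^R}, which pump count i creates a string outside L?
i = 0

xy⁰z = ε · ε · abaa = abaa; abaa reversed is aaba ≠ abaa, so it is not a palindrome and is not in L.
(Other choices also work, e.g. i = 2, 3; only i = 1 is guaranteed to stay in L since xy¹z = s.)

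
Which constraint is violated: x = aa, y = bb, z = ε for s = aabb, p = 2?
Violated: |xy| ≤ p

The decomposition x = aa, y = bb, z = ε for s = aabb with p = 2
violates the constraint: |xy| ≤ p

|xy| = |aabb| = 4 > 2 = p. The decomposition puts too many characters in xy.

Pumping lemma constraints:
1. xyz = s (decomposition is valid)
2. |xy| ≤ p
3. |y| > 0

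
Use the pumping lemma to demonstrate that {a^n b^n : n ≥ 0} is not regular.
Assume for contradiction that L is regular, and let p ≥ 1 be the pumping length given by the pumping lemma.
Choose s = a^p b^p. Then s ∈ L and |s| = 2p ≥ p.
By the pumping lemma, s = xyz for some x, y, z with |xy| ≤ p, |y| ≥ 1, and xy^i z ∈ L for every i ≥ 0.
Since |xy| ≤ p and the first p symbols of s are all a's, we must have y = a^k for some k with 1 ≤ k ≤ p.

Take i = 0: xy⁰z = a^(p − k) b^p.
This string has p − k a's but p b's, and p − k < p because k ≥ 1. So xy⁰z ∉ L.

This contradicts the pumping lemma, which requires xy^i z ∈ L for all i ≥ 0.
Hence L = {a^n b^n : n ≥ 0} is not regular. ∎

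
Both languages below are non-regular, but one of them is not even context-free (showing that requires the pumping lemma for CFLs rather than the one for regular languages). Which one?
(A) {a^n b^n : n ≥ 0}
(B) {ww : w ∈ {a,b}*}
(B) {ww : w ∈ {a,b}*}

(B) {ww : w ∈ {a,b}*} requires the CFL pumping lemma.

- {a^n b^n : n ≥ 0} is context-free (but not regular)
  • Can be shown non-regular with the regular pumping lemma
  • After pumping, the number of a's and b's become unequal

- {ww : w ∈ {a,b}*} is NOT context-free
  • Requires the CFL pumping lemma to prove
  • Cannot verify equality of two arbitrary substrings

The CFL pumping lemma is "stronger" in that it can prove non-membership
in the larger class of context-free languages.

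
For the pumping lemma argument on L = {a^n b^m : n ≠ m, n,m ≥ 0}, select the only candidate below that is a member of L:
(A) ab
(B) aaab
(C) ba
(B) aaab

The pumping lemma is applied to a string s that lies in L, so first check membership of each option:
- (A) ab = a^1 b^1 has n = m = 1, so it is not in L ✗
- (B) aaab = a^3 b^1 with 3 ≠ 1, so it is in L ✓
- (C) ba has an a after a b, so it is not of the form a^n b^m and is not in L ✗

Only (B) aaab is in L, so it is the only candidate that could play the role of s.
(In a complete proof one picks s in terms of the pumping length p so that |s| ≥ p is guaranteed; a fixed string like aaab illustrates the shape of such an s.)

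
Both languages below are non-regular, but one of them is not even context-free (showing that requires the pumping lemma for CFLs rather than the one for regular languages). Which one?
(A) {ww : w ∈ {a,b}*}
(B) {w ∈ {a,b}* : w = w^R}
(A) {ww : w ∈ {a,b}*}

(A) {ww : w ∈ {a,b}*} requires the CFL pumping lemma.

- {w ∈ {a,b}* : w = w^R} is context-free (but not regular)
  • Can be shown non-regular with the regular pumping lemma
  • After pumping, the string is no longer symmetric

- {ww : w ∈ {a,b}*} is NOT context-free
  • Requires the CFL pumping lemma to prove
  • Cannot verify equality of two arbitrary substrings

The CFL pumping lemma is "stronger" in that it can prove non-membership
in the larger class of context-free languages.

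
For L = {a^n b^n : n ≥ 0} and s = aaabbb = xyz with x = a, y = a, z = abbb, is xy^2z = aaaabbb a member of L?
No

xy²z = a · aa · abbb = aaaabbb.
aaaabbb has 4 a's and 3 b's; 4 ≠ 3, so it is not in L.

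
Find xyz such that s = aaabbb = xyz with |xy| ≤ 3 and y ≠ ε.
x = '', y = 'a', z = 'aabbb'

For s = aaabbb and p = 3, one valid decomposition is:
- x = '' (length 0)
- y = 'a' (length 1)
- z = 'aabbb' (length 5)

Verification:
- xyz = '' + 'a' + 'aabbb' = aaabbb ✓
- |xy| = 1 ≤ 3 ✓
- |y| = 1 > 0 ✓

All pumping lemma constraints are satisfied.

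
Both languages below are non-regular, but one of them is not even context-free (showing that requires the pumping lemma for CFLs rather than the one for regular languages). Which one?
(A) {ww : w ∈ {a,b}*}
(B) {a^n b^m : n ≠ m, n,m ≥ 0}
(A) {ww : w ∈ {a,b}*}

(A) {ww : w ∈ {a,b}*} requires the CFL pumping lemma.

- {a^n b^m : n ≠ m, n,m ≥ 0} is context-free (but not regular)
  • Can be shown non-regular with the regular pumping lemma
  • After pumping a's, we can make n = m

- {ww : w ∈ {a,b}*} is NOT context-free
  • Requires the CFL pumping lemma to prove
  • Even a PDA cannot compare two arbitrary halves symbol by symbol; CFL pumping on a^p b^p a^p b^p fails

The CFL pumping lemma is "stronger" in that it can prove non-membership
in the larger class of context-free languages.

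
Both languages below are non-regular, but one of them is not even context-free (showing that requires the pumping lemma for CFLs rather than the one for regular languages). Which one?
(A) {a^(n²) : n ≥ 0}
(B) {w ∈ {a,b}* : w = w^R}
(A) {a^(n²) : n ≥ 0}

(A) {a^(n²) : n ≥ 0} requires the CFL pumping lemma.

- {w ∈ {a,b}* : w = w^R} is context-free (but not regular)
  • Can be shown non-regular with the regular pumping lemma
  • After pumping, the string is no longer symmetric

- {a^(n²) : n ≥ 0} is NOT context-free
  • Requires the CFL pumping lemma to prove
  • Gaps between squares grow unboundedly

The CFL pumping lemma is "stronger" in that it can prove non-membership
in the larger class of context-free languages.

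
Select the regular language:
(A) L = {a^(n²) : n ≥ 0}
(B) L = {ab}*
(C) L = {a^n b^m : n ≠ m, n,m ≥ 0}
(B) {ab}*

(B) L = {ab}* is regular.

This can be recognized by a finite automaton (DFA/NFA).
Regular expressions like {ab}* define regular languages.

The other choices are not regular:
- {a^(n²) : n ≥ 0}: After pumping, length is no longer a perfect square
- {a^n b^m : n ≠ m, n,m ≥ 0}: After pumping a's, we can make n = m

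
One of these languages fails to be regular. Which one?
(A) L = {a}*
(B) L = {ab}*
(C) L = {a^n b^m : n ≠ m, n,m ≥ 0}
(C) {a^n b^m : n ≠ m, n,m ≥ 0}

(C) L = {a^n b^m : n ≠ m, n,m ≥ 0} is NOT regular.

The pumping lemma can be used to prove this:
After pumping a's, we can make n = m

The other languages are regular because they can be recognized by finite automata.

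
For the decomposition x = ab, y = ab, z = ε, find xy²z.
ababab

Given x = 'ab', y = 'ab', z = '' and i = 2:

xy^2z = x + y·y·...·y (2 times) + z
       = 'ab' + 'ab'^2 + ''
       = 'ab' + 'abab' + ''
       = 'ababab'

The pumped string is 'ababab' with length 6.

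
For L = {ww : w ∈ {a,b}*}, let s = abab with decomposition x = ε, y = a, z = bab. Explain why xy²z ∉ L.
xy²z = aabab ∉ L

Pumping with i = 2 replaces y = a by y² = aa:
- Original: s = xyz = abab; abab splits into halves ab · ab, which are equal, so it is in L (w = ab)
- Pumped: xy²z = ε · aa · bab = aabab
- aabab has odd length 5, so it cannot be written as ww and is not in L

The pumping lemma would require xy²z ∈ L, so this decomposition yields a contradiction.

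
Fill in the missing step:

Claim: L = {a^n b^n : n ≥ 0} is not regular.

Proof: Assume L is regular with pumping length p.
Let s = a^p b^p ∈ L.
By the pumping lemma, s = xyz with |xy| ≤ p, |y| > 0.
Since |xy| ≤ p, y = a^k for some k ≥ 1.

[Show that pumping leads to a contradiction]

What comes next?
Consider xy²z = a^(p+k) b^p.

Since k ≥ 1, we have p + k > p.
So xy²z has more a's than b's: (p+k) a's vs p b's.
This means xy²z ∉ L because a^n b^n requires equal counts.

This contradicts the pumping lemma which states xy²z ∈ L.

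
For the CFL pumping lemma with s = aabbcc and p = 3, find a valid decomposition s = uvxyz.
u='aa', v='b', x='b', y='c', z='c'

For s = aabbcc with pumping length p = 3:

One valid decomposition:
- u = 'aa'
- v = 'b'
- x = 'b'
- y = 'c'
- z = 'c'

Verification:
- uvxyz = 'aa' + 'b' + 'b' + 'c' + 'c' = aabbcc ✓
- |vxy| = |'bbc'| = 3 ≤ 3 ✓
- |vy| = |'bc'| = 2 > 0 ✓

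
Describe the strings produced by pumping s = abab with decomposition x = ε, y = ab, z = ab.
{xy^i z : i ≥ 0} = {(ab)^(i+1) : i ≥ 0} = {ab, abab, ababab, ...}

With x = ε, y = ab, z = ab: Pumping 'ab' gives strings of alternating a's and b's.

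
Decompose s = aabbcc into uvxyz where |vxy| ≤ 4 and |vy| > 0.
u='a', v='a', x='bb', y='c', z='c'

For s = aabbcc with pumping length p = 4:

One valid decomposition:
- u = 'a'
- v = 'a'
- x = 'bb'
- y = 'c'
- z = 'c'

Verification:
- uvxyz = 'a' + 'a' + 'bb' + 'c' + 'c' = aabbcc ✓
- |vxy| = |'abbc'| = 4 ≤ 4 ✓
- |vy| = |'ac'| = 2 > 0 ✓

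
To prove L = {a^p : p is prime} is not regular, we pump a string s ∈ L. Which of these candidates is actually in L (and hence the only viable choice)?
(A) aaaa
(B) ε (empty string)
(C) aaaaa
(C) aaaaa

The pumping lemma is applied to a string s that lies in L, so first check membership of each option:
- (A) aaaa has length 4 = 2 × 2, which is not prime, so it is not in L ✗
- (B) ε has length 0, which is not prime, so it is not in L ✗
- (C) aaaaa has length 5, which is prime, so it is in L ✓

Only (C) aaaaa is in L, so it is the only candidate that could play the role of s.
(In a complete proof one picks s in terms of the pumping length p so that |s| ≥ p is guaranteed; a fixed string like aaaaa illustrates the shape of such an s.)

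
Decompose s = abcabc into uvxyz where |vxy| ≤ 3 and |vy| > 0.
u='ab', v='c', x='a', y='b', z='c'

For s = abcabc with pumping length p = 3:

One valid decomposition:
- u = 'ab'
- v = 'c'
- x = 'a'
- y = 'b'
- z = 'c'

Verification:
- uvxyz = 'ab' + 'c' + 'a' + 'b' + 'c' = abcabc ✓
- |vxy| = |'cab'| = 3 ≤ 3 ✓
- |vy| = |'cb'| = 2 > 0 ✓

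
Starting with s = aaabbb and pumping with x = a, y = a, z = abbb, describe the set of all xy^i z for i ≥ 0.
{xy^i z : i ≥ 0} = {a^(2+i) b^3 : i ≥ 0} = {aabbb, aaabbb, aaaabbb, ...}

With x = a, y = a, z = abbb: Starting with aaabbb and pumping the second 'a', we get strings with 2+i a's followed by 3 b's for i = 0, 1, 2, ...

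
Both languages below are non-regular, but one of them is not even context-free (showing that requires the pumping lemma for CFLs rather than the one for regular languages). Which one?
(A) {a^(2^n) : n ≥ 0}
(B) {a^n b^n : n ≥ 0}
(A) {a^(2^n) : n ≥ 0}

(A) {a^(2^n) : n ≥ 0} requires the CFL pumping lemma.

- {a^n b^n : n ≥ 0} is context-free (but not regular)
  • Can be shown non-regular with the regular pumping lemma
  • After pumping, the number of a's and b's become unequal

- {a^(2^n) : n ≥ 0} is NOT context-free
  • Requires the CFL pumping lemma to prove
  • Gaps between powers of 2 grow exponentially

The CFL pumping lemma is "stronger" in that it can prove non-membership
in the larger class of context-free languages.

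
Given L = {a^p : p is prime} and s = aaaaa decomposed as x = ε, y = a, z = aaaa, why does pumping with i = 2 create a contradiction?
xy²z = aaaaaa ∉ L

Pumping with i = 2 replaces y = a by y² = aa:
- Original: s = xyz = aaaaa; aaaaa has length 5, which is prime, so it is in L
- Pumped: xy²z = ε · aa · aaaa = aaaaaa
- aaaaaa has length 6 = 2 × 3, which is not prime, so it is not in L

The pumping lemma would require xy²z ∈ L, so this decomposition yields a contradiction.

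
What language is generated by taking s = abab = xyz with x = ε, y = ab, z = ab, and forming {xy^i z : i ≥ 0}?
{xy^i z : i ≥ 0} = {(ab)^(i+1) : i ≥ 0} = {ab, abab, ababab, ...}

With x = ε, y = ab, z = ab: Pumping 'ab' gives strings of alternating a's and b's.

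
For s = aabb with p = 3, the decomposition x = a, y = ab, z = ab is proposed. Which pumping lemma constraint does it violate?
Violated: xyz = s

The decomposition x = a, y = ab, z = ab for s = aabb with p = 3
violates the constraint: xyz = s

xyz = 'a' + 'ab' + 'ab' = 'aabab' ≠ 'aabb' = s. The decomposition doesn't reconstruct s.

Pumping lemma constraints:
1. xyz = s (decomposition is valid)
2. |xy| ≤ p
3. |y| > 0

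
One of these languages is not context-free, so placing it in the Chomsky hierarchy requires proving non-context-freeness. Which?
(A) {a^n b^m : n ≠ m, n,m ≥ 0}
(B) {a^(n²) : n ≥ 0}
(B) {a^(n²) : n ≥ 0}

(B) {a^(n²) : n ≥ 0} requires the CFL pumping lemma.

- {a^n b^m : n ≠ m, n,m ≥ 0} is context-free (but not regular)
  • Can be shown non-regular with the regular pumping lemma
  • After pumping a's, we can make n = m

- {a^(n²) : n ≥ 0} is NOT context-free
  • Requires the CFL pumping lemma to prove
  • Gaps between squares grow unboundedly

The CFL pumping lemma is "stronger" in that it can prove non-membership
in the larger class of context-free languages.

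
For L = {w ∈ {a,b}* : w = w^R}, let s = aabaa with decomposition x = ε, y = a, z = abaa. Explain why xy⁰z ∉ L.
xy⁰z = abaa ∉ L

Pumping with i = 0 replaces y = a by y⁰ = ε:
- Original: s = xyz = aabaa; aabaa reversed is aabaa, the same string, so it is a palindrome and is in L
- Pumped: xy⁰z = ε · ε · abaa = abaa
- abaa reversed is aaba ≠ abaa, so it is not a palindrome and is not in L

The pumping lemma would require xy⁰z ∈ L, so this decomposition yields a contradiction.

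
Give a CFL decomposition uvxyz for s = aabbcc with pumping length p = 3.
u='aa', v='b', x='b', y='c', z='c'

For s = aabbcc with pumping length p = 3:

One valid decomposition:
- u = 'aa'
- v = 'b'
- x = 'b'
- y = 'c'
- z = 'c'

Verification:
- uvxyz = 'aa' + 'b' + 'b' + 'c' + 'c' = aabbcc ✓
- |vxy| = |'bbc'| = 3 ≤ 3 ✓
- |vy| = |'bc'| = 2 > 0 ✓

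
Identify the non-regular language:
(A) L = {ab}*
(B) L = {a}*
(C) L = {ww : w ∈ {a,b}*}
(C) {ww : w ∈ {a,b}*}

(C) L = {ww : w ∈ {a,b}*} is NOT regular.

The pumping lemma can be used to prove this:
After pumping, the two halves no longer match

The other languages are regular because they can be recognized by finite automata.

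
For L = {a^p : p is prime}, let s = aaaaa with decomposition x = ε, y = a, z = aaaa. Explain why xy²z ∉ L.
xy²z = aaaaaa ∉ L

Pumping with i = 2 replaces y = a by y² = aa:
- Original: s = xyz = aaaaa; aaaaa has length 5, which is prime, so it is in L
- Pumped: xy²z = ε · aa · aaaa = aaaaaa
- aaaaaa has length 6 = 2 × 3, which is not prime, so it is not in L

The pumping lemma would require xy²z ∈ L, so this decomposition yields a contradiction.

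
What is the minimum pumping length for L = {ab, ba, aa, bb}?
p = 3

For a finite language L, the pumping lemma holds vacuously if p > max|s| for s ∈ L.

The longest string in L = {ab, ba, aa, bb} has length 2.
If p = 3, then no string s ∈ L has |s| ≥ p, so the condition is vacuously true.

The minimum pumping length is p = 3.

Why no smaller p works: for any p ≤ 2, the longest string s ∈ L has |s| = 2 ≥ p, so it would
have to be pumpable; but pumping up (i = 2, 3, ...) produces ever longer strings, which cannot all lie in the
finite language L. So the pumping property fails for every p ≤ 2.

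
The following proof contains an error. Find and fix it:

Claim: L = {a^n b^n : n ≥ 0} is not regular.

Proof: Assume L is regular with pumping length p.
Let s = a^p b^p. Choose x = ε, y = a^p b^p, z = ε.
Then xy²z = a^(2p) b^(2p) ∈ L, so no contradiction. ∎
Error: The decomposition violates |xy| ≤ p. With y = a^p b^p, |xy| = |y| = 2p > p. (The proof also miscomputes xy²z, which would be a^p b^p a^p b^p rather than a^(2p) b^(2p), and it wrongly treats one harmless decomposition as settling the matter — the prover does not get to choose the decomposition.)

Correction: The pumping lemma requires |xy| ≤ p, and the argument must handle every decomposition satisfying |xy| ≤ p, |y| ≥ 1. Since s starts with p a's, any such y consists only of a's, say y = a^k with k ≥ 1. Then xy²z = a^(p+k) b^p has unequal numbers of a's and b's, so xy²z ∉ L — the required contradiction.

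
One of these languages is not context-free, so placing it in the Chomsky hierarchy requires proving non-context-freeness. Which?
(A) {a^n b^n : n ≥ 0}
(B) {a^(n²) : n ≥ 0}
(B) {a^(n²) : n ≥ 0}

(B) {a^(n²) : n ≥ 0} requires the CFL pumping lemma.

- {a^n b^n : n ≥ 0} is context-free (but not regular)
  • Can be shown non-regular with the regular pumping lemma
  • After pumping, the number of a's and b's become unequal

- {a^(n²) : n ≥ 0} is NOT context-free
  • Requires the CFL pumping lemma to prove
  • Gaps between squares grow unboundedly

The CFL pumping lemma is "stronger" in that it can prove non-membership
in the larger class of context-free languages.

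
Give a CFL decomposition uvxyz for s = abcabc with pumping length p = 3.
u='ab', v='c', x='a', y='b', z='c'

For s = abcabc with pumping length p = 3:

One valid decomposition:
- u = 'ab'
- v = 'c'
- x = 'a'
- y = 'b'
- z = 'c'

Verification:
- uvxyz = 'ab' + 'c' + 'a' + 'b' + 'c' = abcabc ✓
- |vxy| = |'cab'| = 3 ≤ 3 ✓
- |vy| = |'cb'| = 2 > 0 ✓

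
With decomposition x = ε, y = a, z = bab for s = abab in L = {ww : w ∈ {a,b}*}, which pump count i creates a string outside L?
i = 3

xy³z = ε · aaa · bab = aaabab; aaabab has length 6; its halves are aaa and bab, which differ, so it is not in L.
(Other choices also work, e.g. i = 0, 2; only i = 1 is guaranteed to stay in L since xy¹z = s.)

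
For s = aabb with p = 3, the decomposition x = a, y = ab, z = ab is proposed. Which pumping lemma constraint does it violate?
Violated: xyz = s

The decomposition x = a, y = ab, z = ab for s = aabb with p = 3
violates the constraint: xyz = s

xyz = 'a' + 'ab' + 'ab' = 'aabab' ≠ 'aabb' = s. The decomposition doesn't reconstruct s.

Pumping lemma constraints:
1. xyz = s (decomposition is valid)
2. |xy| ≤ p
3. |y| > 0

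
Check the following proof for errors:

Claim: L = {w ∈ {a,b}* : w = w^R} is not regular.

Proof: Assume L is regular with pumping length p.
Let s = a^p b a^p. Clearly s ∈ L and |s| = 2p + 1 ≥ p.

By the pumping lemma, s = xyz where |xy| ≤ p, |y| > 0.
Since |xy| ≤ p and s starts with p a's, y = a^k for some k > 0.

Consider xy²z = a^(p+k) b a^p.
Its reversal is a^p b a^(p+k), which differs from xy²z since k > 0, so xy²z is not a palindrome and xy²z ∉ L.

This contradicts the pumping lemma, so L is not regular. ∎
The proof is correct.

This proof is valid because:
1. s = a^p b a^p is in L and is chosen in terms of p, so |s| ≥ p holds for every p
2. The decomposition analysis is correct: |xy| ≤ p forces y to lie inside the leading a's
3. The contradiction is valid: a^(p+k) b a^p has more a's before the b than after it, so it is not a palindrome
4. The conclusion follows logically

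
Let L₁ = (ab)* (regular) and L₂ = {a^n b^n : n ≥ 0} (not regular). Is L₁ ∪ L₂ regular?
No — L₁ ∪ L₂ is not regular.

Let U = (ab)* ∪ {a^n b^n}. If U were regular, then U ∩ aa*bb* would be regular (closure under intersection with a regular language). But (ab)* ∩ aa*bb* = {ab} and {a^n b^n} ∩ aa*bb* = {a^n b^n : n ≥ 1}, so U ∩ aa*bb* = {a^n b^n : n ≥ 1}, which is not regular. Hence U is not regular.

Note that the bare facts "L₁ regular, L₂ non-regular" do not settle the question by themselves: the closure of regular languages under ∪, ∩, complement and difference applies only when BOTH operands are regular. With a non-regular operand the result can come out regular or non-regular depending on the specific languages, so one has to work out L₁ ∪ L₂ for this particular pair, as above.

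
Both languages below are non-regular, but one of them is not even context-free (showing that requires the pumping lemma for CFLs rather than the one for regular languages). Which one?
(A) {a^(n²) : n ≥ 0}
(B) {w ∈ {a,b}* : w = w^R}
(A) {a^(n²) : n ≥ 0}

(A) {a^(n²) : n ≥ 0} requires the CFL pumping lemma.

- {w ∈ {a,b}* : w = w^R} is context-free (but not regular)
  • Can be shown non-regular with the regular pumping lemma
  • After pumping, the string is no longer symmetric

- {a^(n²) : n ≥ 0} is NOT context-free
  • Requires the CFL pumping lemma to prove
  • Gaps between squares grow unboundedly

The CFL pumping lemma is "stronger" in that it can prove non-membership
in the larger class of context-free languages.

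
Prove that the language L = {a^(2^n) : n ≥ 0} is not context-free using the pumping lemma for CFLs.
Assume for contradiction that L is context-free, and let p ≥ 1 be the pumping length given by the pumping lemma for CFLs.
Choose s = a^(2^p). Then s ∈ L and |s| = 2^p ≥ p.
By the CFL pumping lemma, s = uvxyz for some u, v, x, y, z with |vxy| ≤ p, |vy| ≥ 1, and uv^i xy^i z ∈ L for every i ≥ 0.
All symbols are a's, so only lengths matter: let k = |vy|, with 1 ≤ k ≤ |vxy| ≤ p < 2^p.

Take i = 2: |uv²xy²z| = 2^p + k, and 2^p < 2^p + k < 2^p + 2^p = 2^(p+1).
So the length lies strictly between consecutive powers of two and is not a power of 2; uv²xy²z ∉ L.

This contradicts the CFL pumping lemma, which requires uv^i xy^i z ∈ L for all i ≥ 0.
Hence L = {a^(2^n) : n ≥ 0} is not context-free. ∎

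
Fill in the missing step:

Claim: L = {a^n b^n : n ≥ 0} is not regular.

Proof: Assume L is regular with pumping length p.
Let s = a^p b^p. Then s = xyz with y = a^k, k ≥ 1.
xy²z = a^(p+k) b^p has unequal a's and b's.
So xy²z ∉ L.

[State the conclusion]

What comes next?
This contradicts the pumping lemma for regular languages,
which guarantees xy^i z ∈ L for all i ≥ 0.

Since our assumption that L is regular leads to a contradiction,
we conclude that L = {a^n b^n : n ≥ 0} is NOT regular. ∎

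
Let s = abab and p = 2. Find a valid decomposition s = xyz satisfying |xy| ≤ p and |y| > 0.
x = 'a', y = 'b', z = 'ab'

For s = abab and p = 2, one valid decomposition is:
- x = 'a' (length 1)
- y = 'b' (length 1)
- z = 'ab' (length 2)

Verification:
- xyz = 'a' + 'b' + 'ab' = abab ✓
- |xy| = 2 ≤ 2 ✓
- |y| = 1 > 0 ✓

All pumping lemma constraints are satisfied.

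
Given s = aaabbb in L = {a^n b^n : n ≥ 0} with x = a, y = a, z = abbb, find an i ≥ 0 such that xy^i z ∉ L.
i = 2

xy²z = a · aa · abbb = aaaabbb; aaaabbb has 4 a's and 3 b's; 4 ≠ 3, so it is not in L.
(Other choices also work, e.g. i = 0, 3; only i = 1 is guaranteed to stay in L since xy¹z = s.)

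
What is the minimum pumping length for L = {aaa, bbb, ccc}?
p = 4

For a finite language L, the pumping lemma holds vacuously if p > max|s| for s ∈ L.

The longest string in L = {aaa, bbb, ccc} has length 3.
If p = 4, then no string s ∈ L has |s| ≥ p, so the condition is vacuously true.

The minimum pumping length is p = 4.

Why no smaller p works: for any p ≤ 3, the longest string s ∈ L has |s| = 3 ≥ p, so it would
have to be pumpable; but pumping up (i = 2, 3, ...) produces ever longer strings, which cannot all lie in the
finite language L. So the pumping property fails for every p ≤ 3.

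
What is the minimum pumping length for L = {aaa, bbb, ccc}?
p = 4

For a finite language L, the pumping lemma holds vacuously if p > max|s| for s ∈ L.

The longest string in L = {aaa, bbb, ccc} has length 3.
If p = 4, then no string s ∈ L has |s| ≥ p, so the condition is vacuously true.

The minimum pumping length is p = 4.

Why no smaller p works: for any p ≤ 3, the longest string s ∈ L has |s| = 3 ≥ p, so it would
have to be pumpable; but pumping up (i = 2, 3, ...) produces ever longer strings, which cannot all lie in the
finite language L. So the pumping property fails for every p ≤ 3.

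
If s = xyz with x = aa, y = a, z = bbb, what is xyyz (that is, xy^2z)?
aaaabbb

Given x = 'aa', y = 'a', z = 'bbb' and i = 2:

xy^2z = x + y·y·...·y (2 times) + z
       = 'aa' + 'a'^2 + 'bbb'
       = 'aa' + 'aa' + 'bbb'
       = 'aaaabbb'

The pumped string is 'aaaabbb' with length 7.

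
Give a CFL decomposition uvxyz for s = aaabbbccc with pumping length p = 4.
u='aa', v='a', x='bb', y='b', z='ccc'

For s = aaabbbccc with pumping length p = 4:

One valid decomposition:
- u = 'aa'
- v = 'a'
- x = 'bb'
- y = 'b'
- z = 'ccc'

Verification:
- uvxyz = 'aa' + 'a' + 'bb' + 'b' + 'ccc' = aaabbbccc ✓
- |vxy| = |'abbb'| = 4 ≤ 4 ✓
- |vy| = |'ab'| = 2 > 0 ✓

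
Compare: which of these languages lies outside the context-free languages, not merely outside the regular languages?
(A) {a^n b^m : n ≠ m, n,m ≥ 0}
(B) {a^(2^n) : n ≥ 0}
(B) {a^(2^n) : n ≥ 0}

(B) {a^(2^n) : n ≥ 0} requires the CFL pumping lemma.

- {a^n b^m : n ≠ m, n,m ≥ 0} is context-free (but not regular)
  • Can be shown non-regular with the regular pumping lemma
  • After pumping a's, we can make n = m

- {a^(2^n) : n ≥ 0} is NOT context-free
  • Requires the CFL pumping lemma to prove
  • Gaps between powers of 2 grow exponentially

The CFL pumping lemma is "stronger" in that it can prove non-membership
in the larger class of context-free languages.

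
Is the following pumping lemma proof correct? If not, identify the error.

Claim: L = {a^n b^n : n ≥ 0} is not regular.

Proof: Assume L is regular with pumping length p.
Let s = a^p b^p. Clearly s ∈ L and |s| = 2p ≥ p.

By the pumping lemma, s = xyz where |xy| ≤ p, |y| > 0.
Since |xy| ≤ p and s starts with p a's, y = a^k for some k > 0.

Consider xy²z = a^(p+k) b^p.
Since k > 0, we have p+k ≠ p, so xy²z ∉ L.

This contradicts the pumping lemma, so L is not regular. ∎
The proof is correct.

This proof is valid because:
1. The string s = a^p b^p is correctly in L
2. The decomposition analysis is correct: y must consist only of a's
3. The contradiction is valid: pumping increases a's but not b's
4. The conclusion follows logically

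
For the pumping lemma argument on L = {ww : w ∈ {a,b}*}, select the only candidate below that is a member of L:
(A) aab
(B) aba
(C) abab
(C) abab

The pumping lemma is applied to a string s that lies in L, so first check membership of each option:
- (A) aab has odd length 3, so it cannot be written as ww and is not in L ✗
- (B) aba has odd length 3, so it cannot be written as ww and is not in L ✗
- (C) abab splits into halves ab · ab, which are equal, so it is in L (w = ab) ✓

Only (C) abab is in L, so it is the only candidate that could play the role of s.
(In a complete proof one picks s in terms of the pumping length p so that |s| ≥ p is guaranteed; a fixed string like abab illustrates the shape of such an s.)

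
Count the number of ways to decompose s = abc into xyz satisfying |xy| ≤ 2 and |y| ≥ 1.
3

For s = 'abc' with pumping length p = 2:

Constraints: |xy| ≤ 2, |y| > 0

Valid decompositions (|xy| ≤ p, |y| ≥ 1):
  • x='', y='a', z='bc'
  • x='a', y='b', z='c'
  • x='', y='ab', z='c'

Total count: 3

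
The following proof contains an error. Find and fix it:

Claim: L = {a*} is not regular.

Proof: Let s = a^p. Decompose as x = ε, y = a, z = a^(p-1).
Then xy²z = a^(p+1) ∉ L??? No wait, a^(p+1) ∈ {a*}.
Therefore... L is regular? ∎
Error: The proof attempts to show a*  is not regular, but a* IS regular!

Correction: a* is a regular language (recognized by a simple DFA with one accepting state and self-loop on 'a'). The pumping lemma can only prove non-regularity, not regularity. For regular languages, pumping always works.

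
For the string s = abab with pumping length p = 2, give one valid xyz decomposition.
x = 'a', y = 'b', z = 'ab'

For s = abab and p = 2, one valid decomposition is:
- x = 'a' (length 1)
- y = 'b' (length 1)
- z = 'ab' (length 2)

Verification:
- xyz = 'a' + 'b' + 'ab' = abab ✓
- |xy| = 2 ≤ 2 ✓
- |y| = 1 > 0 ✓

All pumping lemma constraints are satisfied.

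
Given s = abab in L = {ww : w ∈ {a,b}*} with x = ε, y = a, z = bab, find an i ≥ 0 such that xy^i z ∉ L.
i = 3

xy³z = ε · aaa · bab = aaabab; aaabab has length 6; its halves are aaa and bab, which differ, so it is not in L.
(Other choices also work, e.g. i = 0, 2; only i = 1 is guaranteed to stay in L since xy¹z = s.)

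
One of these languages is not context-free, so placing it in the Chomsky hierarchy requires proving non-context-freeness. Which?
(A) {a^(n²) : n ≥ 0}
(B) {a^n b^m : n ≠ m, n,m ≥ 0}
(A) {a^(n²) : n ≥ 0}

(A) {a^(n²) : n ≥ 0} requires the CFL pumping lemma.

- {a^n b^m : n ≠ m, n,m ≥ 0} is context-free (but not regular)
  • Can be shown non-regular with the regular pumping lemma
  • After pumping a's, we can make n = m

- {a^(n²) : n ≥ 0} is NOT context-free
  • Requires the CFL pumping lemma to prove
  • Gaps between squares grow unboundedly

The CFL pumping lemma is "stronger" in that it can prove non-membership
in the larger class of context-free languages.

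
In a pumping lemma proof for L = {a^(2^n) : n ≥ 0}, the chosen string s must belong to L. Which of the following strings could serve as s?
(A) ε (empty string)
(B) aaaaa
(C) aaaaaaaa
(C) aaaaaaaa

The pumping lemma is applied to a string s that lies in L, so first check membership of each option:
- (A) ε has length 0, which is not a power of 2, so it is not in L ✗
- (B) aaaaa has length 5, strictly between 2^2 = 4 and 2^3 = 8, so it is not in L ✗
- (C) aaaaaaaa has length 8 = 2^3, so it is in L ✓

Only (C) aaaaaaaa is in L, so it is the only candidate that could play the role of s.
(In a complete proof one picks s in terms of the pumping length p so that |s| ≥ p is guaranteed; a fixed string like aaaaaaaa illustrates the shape of such an s.)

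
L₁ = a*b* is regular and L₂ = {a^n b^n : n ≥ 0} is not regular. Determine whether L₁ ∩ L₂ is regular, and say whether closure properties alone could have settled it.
No — L₁ ∩ L₂ is not regular.

Every string a^n b^n already lies in a*b*, so L₁ ∩ L₂ = {a^n b^n : n ≥ 0} = L₂ itself, which is the standard non-regular language (pump s = a^p b^p).

Note that the bare facts "L₁ regular, L₂ non-regular" do not settle the question by themselves: the closure of regular languages under ∪, ∩, complement and difference applies only when BOTH operands are regular. With a non-regular operand the result can come out regular or non-regular depending on the specific languages, so one has to work out L₁ ∩ L₂ for this particular pair, as above.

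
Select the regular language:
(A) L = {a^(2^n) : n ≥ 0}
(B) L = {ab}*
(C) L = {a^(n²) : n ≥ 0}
(B) {ab}*

(B) L = {ab}* is regular.

This can be recognized by a finite automaton (DFA/NFA).
Regular expressions like {ab}* define regular languages.

The other choices are not regular:
- {a^(2^n) : n ≥ 0}: After pumping, length is no longer a power of 2
- {a^(n²) : n ≥ 0}: After pumping, length is no longer a perfect square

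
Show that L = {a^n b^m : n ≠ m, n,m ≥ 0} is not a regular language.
Assume for contradiction that L is regular, and let p ≥ 1 be the pumping length given by the pumping lemma.
Choose s = a^p b^(p + p!). Then s ∈ L because p ≠ p + p! (as p! ≥ 1), and |s| ≥ p.
By the pumping lemma, s = xyz for some x, y, z with |xy| ≤ p, |y| ≥ 1, and xy^i z ∈ L for every i ≥ 0.
Since |xy| ≤ p and the first p symbols of s are all a's, y = a^k for some k with 1 ≤ k ≤ p.
For every i ≥ 0, xy^i z = a^(p + (i − 1)k) b^(p + p!).

Because 1 ≤ k ≤ p, k divides p!. Let t = p!/k (a positive integer) and take i = t + 1.
Then the number of a's is p + tk = p + p!, which equals the number of b's.
So xy^(t+1) z = a^(p + p!) b^(p + p!) has equally many a's and b's and is NOT in L.

This contradicts the pumping lemma, which requires xy^i z ∈ L for all i ≥ 0.
Hence L = {a^n b^m : n ≠ m, n,m ≥ 0} is not regular. ∎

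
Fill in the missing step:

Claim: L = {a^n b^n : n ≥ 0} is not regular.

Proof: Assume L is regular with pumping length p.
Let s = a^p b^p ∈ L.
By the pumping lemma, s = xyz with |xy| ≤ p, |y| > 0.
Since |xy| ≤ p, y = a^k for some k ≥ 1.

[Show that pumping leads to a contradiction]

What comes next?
Consider xy²z = a^(p+k) b^p.

Since k ≥ 1, we have p + k > p.
So xy²z has more a's than b's: (p+k) a's vs p b's.
This means xy²z ∉ L because a^n b^n requires equal counts.

This contradicts the pumping lemma which states xy²z ∈ L.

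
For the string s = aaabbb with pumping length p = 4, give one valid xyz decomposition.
x = 'aa', y = 'ab', z = 'bb'

For s = aaabbb and p = 4, one valid decomposition is:
- x = 'aa' (length 2)
- y = 'ab' (length 2)
- z = 'bb' (length 2)

Verification:
- xyz = 'aa' + 'ab' + 'bb' = aaabbb ✓
- |xy| = 4 ≤ 4 ✓
- |y| = 2 > 0 ✓

All pumping lemma constraints are satisfied.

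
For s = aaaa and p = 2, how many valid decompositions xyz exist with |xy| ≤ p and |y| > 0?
3

For s = 'aaaa' with pumping length p = 2:

Constraints: |xy| ≤ 2, |y| > 0

Valid decompositions (|xy| ≤ p, |y| ≥ 1):
  • x='', y='a', z='aaa'
  • x='a', y='a', z='aa'
  • x='', y='aa', z='aa'

Total count: 3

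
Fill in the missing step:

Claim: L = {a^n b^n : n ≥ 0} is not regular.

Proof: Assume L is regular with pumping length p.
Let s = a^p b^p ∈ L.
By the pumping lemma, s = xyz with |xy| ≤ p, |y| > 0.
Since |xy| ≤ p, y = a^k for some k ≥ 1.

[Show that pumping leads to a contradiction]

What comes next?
Consider xy²z = a^(p+k) b^p.

Since k ≥ 1, we have p + k > p.
So xy²z has more a's than b's: (p+k) a's vs p b's.
This means xy²z ∉ L because a^n b^n requires equal counts.

This contradicts the pumping lemma which states xy²z ∈ L.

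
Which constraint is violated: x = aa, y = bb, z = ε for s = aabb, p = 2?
Violated: |xy| ≤ p

The decomposition x = aa, y = bb, z = ε for s = aabb with p = 2
violates the constraint: |xy| ≤ p

|xy| = |aabb| = 4 > 2 = p. The decomposition puts too many characters in xy.

Pumping lemma constraints:
1. xyz = s (decomposition is valid)
2. |xy| ≤ p
3. |y| > 0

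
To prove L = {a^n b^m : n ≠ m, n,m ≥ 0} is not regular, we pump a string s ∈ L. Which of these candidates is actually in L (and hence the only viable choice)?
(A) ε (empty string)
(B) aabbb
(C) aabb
(B) aabbb

The pumping lemma is applied to a string s that lies in L, so first check membership of each option:
- (A) ε = a^0 b^0 has n = m = 0, so it is not in L ✗
- (B) aabbb = a^2 b^3 with 2 ≠ 3, so it is in L ✓
- (C) aabb = a^2 b^2 has n = m = 2, so it is not in L ✗

Only (B) aabbb is in L, so it is the only candidate that could play the role of s.
(In a complete proof one picks s in terms of the pumping length p so that |s| ≥ p is guaranteed; a fixed string like aabbb illustrates the shape of such an s.)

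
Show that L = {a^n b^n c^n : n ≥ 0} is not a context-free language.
Assume for contradiction that L is context-free, and let p ≥ 1 be the pumping length given by the pumping lemma for CFLs.
Choose s = a^p b^p c^p. Then s ∈ L and |s| = 3p ≥ p.
By the CFL pumping lemma, s = uvxyz for some u, v, x, y, z with |vxy| ≤ p, |vy| ≥ 1, and uv^i xy^i z ∈ L for every i ≥ 0.

Because |vxy| ≤ p, the window vxy cannot contain both an a and a c: any substring of s containing both must include the entire block b^p plus at least one a and one c, so it has length ≥ p + 2 > p.
Hence at least one of the letters a, c does not occur in vy at all.

Take i = 0: the string uxz is obtained from s by deleting |vy| ≥ 1 symbols, so |uxz| = 3p − |vy| < 3p.
But the letter (a or c) that does not occur in vy still occurs exactly p times in uxz. Every string of L with exactly p copies of some letter is a^p b^p c^p, of length 3p. Since |uxz| < 3p, uxz ∉ L.

This contradicts the CFL pumping lemma, which requires uv^i xy^i z ∈ L for all i ≥ 0.
Hence L = {a^n b^n c^n : n ≥ 0} is not context-free. ∎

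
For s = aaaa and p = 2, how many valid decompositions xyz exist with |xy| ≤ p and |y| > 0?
3

For s = 'aaaa' with pumping length p = 2:

Constraints: |xy| ≤ 2, |y| > 0

Valid decompositions (|xy| ≤ p, |y| ≥ 1):
  • x='', y='a', z='aaa'
  • x='a', y='a', z='aa'
  • x='', y='aa', z='aa'

Total count: 3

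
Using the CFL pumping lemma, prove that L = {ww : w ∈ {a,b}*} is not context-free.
Assume for contradiction that L is context-free, and let p ≥ 1 be the pumping length given by the pumping lemma for CFLs.
Choose s = a^p b^p a^p b^p. Then s ∈ L (take w = a^p b^p) and |s| = 4p ≥ p.
By the CFL pumping lemma, s = uvxyz for some u, v, x, y, z with |vxy| ≤ p, |vy| ≥ 1, and uv^i xy^i z ∈ L for every i ≥ 0.

Write s as four blocks A₁ B₁ A₂ B₂ with A₁ = A₂ = a^p and B₁ = B₂ = b^p. Since |vxy| ≤ p, the window vxy lies inside at most two adjacent blocks. Take i = 0 and let t = uxz, so |t| = 4p − |vy| with 1 ≤ |vy| ≤ p. If |t| is odd, t ∉ L immediately, so assume |vy| is even (hence |vy| ≥ 2) and |t|/2 = 2p − |vy|/2, which satisfies p ≤ |t|/2 ≤ 2p − 1.

Case 1 (vxy inside A₁B₁): t = a^(p−j) b^(p−l) a^p b^p with j + l = |vy|. The second half of t has length < 2p, so it is a suffix of the trailing a^p b^p and ends in b; the first half is a^(p−j) b^(p−l) a^((j+l)/2), which ends in a because (j+l)/2 ≥ 1. The halves differ, so t ∉ L.

Case 2 (vxy inside B₁A₂, straddling the middle): t = a^p b^(p−j) a^(p−l) b^p with j + l = |vy|. If t = ww, then w is a prefix of t of length ≥ p, so w begins with a^p; and w is a suffix of t of length ≥ p, so w ends with b^p. That forces |w| ≥ 2p, contradicting |w| = |t|/2 ≤ 2p − 1. So t ∉ L.

Case 3 (vxy inside A₂B₂): t = a^p b^p a^(p−j) b^(p−l) with j + l = |vy|. The first half of t is a prefix of a^p b^p, so it begins with a; the second half is b^((j+l)/2) a^(p−j) b^(p−l), which begins with b. The halves differ, so t ∉ L.

In every case uv⁰xy⁰z = uxz ∉ L.

This contradicts the CFL pumping lemma, which requires uv^i xy^i z ∈ L for all i ≥ 0.
Hence L = {ww : w ∈ {a,b}*} is not context-free. ∎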